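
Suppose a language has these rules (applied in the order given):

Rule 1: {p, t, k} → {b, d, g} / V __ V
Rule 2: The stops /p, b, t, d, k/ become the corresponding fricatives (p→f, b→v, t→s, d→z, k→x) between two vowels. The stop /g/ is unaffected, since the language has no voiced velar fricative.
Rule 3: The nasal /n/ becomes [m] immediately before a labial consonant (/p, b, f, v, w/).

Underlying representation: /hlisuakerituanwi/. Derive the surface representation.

hlisuagerizuamwi

Rule 1 (intervocalic voicing): /k/ is a voiceless stop between vowels /a/ and /e/, so it voices to [g]. /t/ is a voiceless stop between vowels /i/ and /u/, so it voices to [d]. /hlisuakerituanwi/ → hlisuageriduanwi.
Rule 2 (intervocalic spirantization): /d/ is a stop between vowels /i/ and /u/, so it spirantizes to the fricative [z]. /hlisuageriduanwi/ → hlisuagerizuanwi.
Rule 3 (nasal place assimilation): /n/ precedes the labial consonant /w/, so it assimilates in place to [m]. /hlisuagerizuanwi/ → hlisuagerizuamwi.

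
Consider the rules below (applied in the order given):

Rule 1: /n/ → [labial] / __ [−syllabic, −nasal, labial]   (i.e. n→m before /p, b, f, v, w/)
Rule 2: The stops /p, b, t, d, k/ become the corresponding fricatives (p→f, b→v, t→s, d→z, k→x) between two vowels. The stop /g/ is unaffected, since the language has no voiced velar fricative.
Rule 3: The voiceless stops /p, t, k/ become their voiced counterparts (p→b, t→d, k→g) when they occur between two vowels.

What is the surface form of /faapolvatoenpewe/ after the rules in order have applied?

faafolvasoempewe

Rule 1 (nasal place assimilation): /n/ precedes the labial consonant /p/, so it assimilates in place to [m]. /faapolvatoenpewe/ → faapolvatoempewe.
Rule 2 (intervocalic spirantization): /p/ is a stop between vowels /a/ and /o/, so it spirantizes to the fricative [f]. /t/ is a stop between vowels /a/ and /o/, so it spirantizes to the fricative [s]. /faapolvatoempewe/ → faafolvasoempewe.
Rule 3 (intervocalic voicing): no segment meets the environment; /faafolvasoempewe/ is unchanged.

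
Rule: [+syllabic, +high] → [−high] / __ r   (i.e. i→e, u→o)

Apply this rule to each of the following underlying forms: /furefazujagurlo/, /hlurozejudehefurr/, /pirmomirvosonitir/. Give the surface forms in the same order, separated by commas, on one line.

/furefazujagurlo/: /u/ is a high vowel immediately before /r/, so it lowers to [o]. /u/ is a high vowel immediately before /r/, so it lowers to [o]. → [forefazujagorlo].
/hlurozejudehefurr/: /u/ is a high vowel immediately before /r/, so it lowers to [o]. /u/ is a high vowel immediately before /r/, so it lowers to [o]. → [hlorozejudeheforr].
/pirmomirvosonitir/: /i/ is a high vowel immediately before /r/, so it lowers to [e]. /i/ is a high vowel immediately before /r/, so it lowers to [e]. /i/ is a high vowel immediately before /r/, so it lowers to [e]. → [permomervosoniter].

forefazujagorlo, hlorozejudeheforr, permomervosoniter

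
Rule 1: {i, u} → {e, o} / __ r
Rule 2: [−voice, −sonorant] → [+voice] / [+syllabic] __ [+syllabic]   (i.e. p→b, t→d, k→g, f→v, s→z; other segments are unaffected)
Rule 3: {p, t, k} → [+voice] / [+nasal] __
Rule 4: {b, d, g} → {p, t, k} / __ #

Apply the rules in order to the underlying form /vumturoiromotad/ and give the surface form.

Rule 1 (pre-rhotic lowering): /u/ is a high vowel immediately before /r/, so it lowers to [o]. /i/ is a high vowel immediately before /r/, so it lowers to [e]. /vumturoiromotad/ → vumtoroeromotad.
Rule 2 (intervocalic voicing): /t/ is a voiceless obstruent between vowels /o/ and /a/, so it voices to [d]. /vumtoroeromotad/ → vumtoroeromodad.
Rule 3 (post-nasal voicing): /t/ is a voiceless stop immediately after the nasal /m/, so it voices to [d]. /vumtoroeromodad/ → vumdoroeromodad.
Rule 4 (final devoicing): /d/ is a voiced stop in word-final position, so it devoices to [t]. /vumdoroeromodad/ → vumdoroeromodat.

vumdoroeromodat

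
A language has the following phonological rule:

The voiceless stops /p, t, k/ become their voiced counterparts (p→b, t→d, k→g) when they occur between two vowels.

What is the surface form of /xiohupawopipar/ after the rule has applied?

xiohubawobibar

/p/ is a voiceless stop between vowels /u/ and /a/, so it voices to [b].
/p/ is a voiceless stop between vowels /o/ and /i/, so it voices to [b].
/p/ is a voiceless stop between vowels /i/ and /a/, so it voices to [b].
Surface form: [xiohubawobibar].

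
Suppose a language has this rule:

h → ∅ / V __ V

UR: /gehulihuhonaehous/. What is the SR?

/h/ occurs between vowels /e/ and /u/, so it deletes.
/h/ occurs between vowels /i/ and /u/, so it deletes.
/h/ occurs between vowels /u/ and /o/, so it deletes.
/h/ occurs between vowels /e/ and /o/, so it deletes.
Surface form: [geuliuonaeous].

geuliuonaeous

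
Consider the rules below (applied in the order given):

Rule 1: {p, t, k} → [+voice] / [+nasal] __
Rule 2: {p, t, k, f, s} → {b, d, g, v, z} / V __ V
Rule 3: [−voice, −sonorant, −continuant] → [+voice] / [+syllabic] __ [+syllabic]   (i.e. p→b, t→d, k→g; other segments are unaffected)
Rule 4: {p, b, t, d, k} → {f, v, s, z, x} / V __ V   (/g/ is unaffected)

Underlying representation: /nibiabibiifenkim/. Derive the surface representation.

niviaviviivengim

Rule 1 (post-nasal voicing): /k/ is a voiceless stop immediately after the nasal /n/, so it voices to [g]. /nibiabibiifenkim/ → nibiabibiifengim.
Rule 2 (intervocalic voicing): /f/ is a voiceless obstruent between vowels /i/ and /e/, so it voices to [v]. /nibiabibiifengim/ → nibiabibiivengim.
Rule 3 (intervocalic voicing): no segment meets the environment; /nibiabibiivengim/ is unchanged.
Rule 4 (intervocalic spirantization): /b/ is a stop between vowels /i/ and /i/, so it spirantizes to the fricative [v]. /b/ is a stop between vowels /a/ and /i/, so it spirantizes to the fricative [v]. /b/ is a stop between vowels /i/ and /i/, so it spirantizes to the fricative [v]. /nibiabibiivengim/ → niviaviviivengim.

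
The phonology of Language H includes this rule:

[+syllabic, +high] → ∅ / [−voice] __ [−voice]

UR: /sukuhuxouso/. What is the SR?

/u/ is a high vowel flanked by voiceless consonants /s/ and /k/, so it deletes.
/u/ is a high vowel flanked by voiceless consonants /k/ and /h/, so it deletes.
/u/ is a high vowel flanked by voiceless consonants /h/ and /x/, so it deletes.
Surface form: [skhxouso].

skhxouso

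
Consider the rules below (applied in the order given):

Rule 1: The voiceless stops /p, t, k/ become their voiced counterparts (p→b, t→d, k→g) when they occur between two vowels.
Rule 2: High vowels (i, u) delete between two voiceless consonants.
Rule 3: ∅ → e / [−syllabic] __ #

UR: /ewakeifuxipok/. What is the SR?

Rule 1 (intervocalic voicing): /k/ is a voiceless stop between vowels /a/ and /e/, so it voices to [g]. /p/ is a voiceless stop between vowels /i/ and /o/, so it voices to [b]. /ewakeifuxipok/ → ewageifuxibok.
Rule 2 (high vowel syncope): /u/ is a high vowel flanked by voiceless consonants /f/ and /x/, so it deletes. /ewageifuxibok/ → ewageifxibok.
Rule 3 (final e-epenthesis): the form ends in the consonant /k/, so [e] is inserted word-finally. /ewageifxibok/ → ewageifxiboke.

ewageifxiboke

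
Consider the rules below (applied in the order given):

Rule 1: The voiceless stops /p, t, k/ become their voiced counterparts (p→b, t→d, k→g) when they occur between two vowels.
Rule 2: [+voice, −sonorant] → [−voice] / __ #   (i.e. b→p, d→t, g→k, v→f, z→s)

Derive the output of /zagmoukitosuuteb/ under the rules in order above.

zagmougidosuudep

Rule 1 (intervocalic voicing): /k/ is a voiceless stop between vowels /u/ and /i/, so it voices to [g]. /t/ is a voiceless stop between vowels /i/ and /o/, so it voices to [d]. /t/ is a voiceless stop between vowels /u/ and /e/, so it voices to [d]. /zagmoukitosuuteb/ → zagmougidosuudeb.
Rule 2 (final devoicing): /b/ is a voiced obstruent in word-final position, so it devoices to [p]. /zagmougidosuudeb/ → zagmougidosuudep.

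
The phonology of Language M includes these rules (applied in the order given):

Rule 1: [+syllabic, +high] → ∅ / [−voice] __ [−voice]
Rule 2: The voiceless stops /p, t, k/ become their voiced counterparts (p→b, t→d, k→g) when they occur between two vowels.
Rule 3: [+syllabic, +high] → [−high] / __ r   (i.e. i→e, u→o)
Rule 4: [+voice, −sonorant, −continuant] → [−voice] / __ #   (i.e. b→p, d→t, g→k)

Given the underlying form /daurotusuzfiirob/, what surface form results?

daorotsuzfierop

Rule 1 (high vowel syncope): /u/ is a high vowel flanked by voiceless consonants /t/ and /s/, so it deletes. /daurotusuzfiirob/ → daurotsuzfiirob.
Rule 2 (intervocalic voicing): no segment meets the environment; /daurotsuzfiirob/ is unchanged.
Rule 3 (pre-rhotic lowering): /u/ is a high vowel immediately before /r/, so it lowers to [o]. /i/ is a high vowel immediately before /r/, so it lowers to [e]. /daurotsuzfiirob/ → daorotsuzfierob.
Rule 4 (final devoicing): /b/ is a voiced stop in word-final position, so it devoices to [p]. /daorotsuzfierob/ → daorotsuzfierop.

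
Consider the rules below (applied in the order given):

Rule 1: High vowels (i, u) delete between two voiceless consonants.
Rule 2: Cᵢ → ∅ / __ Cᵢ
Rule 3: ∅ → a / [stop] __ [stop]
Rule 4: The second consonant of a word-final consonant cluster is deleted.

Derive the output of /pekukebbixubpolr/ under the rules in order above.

pekebixubapol

Rule 1 (high vowel syncope): /u/ is a high vowel flanked by voiceless consonants /k/ and /k/, so it deletes. /pekukebbixubpolr/ → pekkebbixubpolr.
Rule 2 (degemination): /kk/ is a geminate; the first /k/ deletes. /bb/ is a geminate; the first /b/ deletes. /pekkebbixubpolr/ → pekebixubpolr.
Rule 3 (stop-cluster a-epenthesis): /b/ and /p/ form a stop–stop cluster, so [a] is inserted between them. /pekebixubpolr/ → pekebixubapolr.
Rule 4 (final cluster simplification): /r/ is the second consonant of a word-final cluster /lr/, so it deletes. /pekebixubapolr/ → pekebixubapol.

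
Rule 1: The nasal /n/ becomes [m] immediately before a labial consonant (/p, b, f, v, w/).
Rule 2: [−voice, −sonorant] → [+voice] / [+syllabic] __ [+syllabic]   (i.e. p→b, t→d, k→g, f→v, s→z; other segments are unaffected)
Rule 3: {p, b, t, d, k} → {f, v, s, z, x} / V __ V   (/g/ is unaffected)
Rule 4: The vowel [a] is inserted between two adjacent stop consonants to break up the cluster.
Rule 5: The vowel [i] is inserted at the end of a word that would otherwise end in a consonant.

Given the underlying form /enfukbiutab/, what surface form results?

emfukabiuzabi

Rule 1 (nasal place assimilation): /n/ precedes the labial consonant /f/, so it assimilates in place to [m]. /enfukbiutab/ → emfukbiutab.
Rule 2 (intervocalic voicing): /t/ is a voiceless obstruent between vowels /u/ and /a/, so it voices to [d]. /emfukbiutab/ → emfukbiudab.
Rule 3 (intervocalic spirantization): /d/ is a stop between vowels /u/ and /a/, so it spirantizes to the fricative [z]. /emfukbiudab/ → emfukbiuzab.
Rule 4 (stop-cluster a-epenthesis): /k/ and /b/ form a stop–stop cluster, so [a] is inserted between them. /emfukbiuzab/ → emfukabiuzab.
Rule 5 (final i-epenthesis): the form ends in the consonant /b/, so [i] is inserted word-finally. /emfukabiuzab/ → emfukabiuzabi.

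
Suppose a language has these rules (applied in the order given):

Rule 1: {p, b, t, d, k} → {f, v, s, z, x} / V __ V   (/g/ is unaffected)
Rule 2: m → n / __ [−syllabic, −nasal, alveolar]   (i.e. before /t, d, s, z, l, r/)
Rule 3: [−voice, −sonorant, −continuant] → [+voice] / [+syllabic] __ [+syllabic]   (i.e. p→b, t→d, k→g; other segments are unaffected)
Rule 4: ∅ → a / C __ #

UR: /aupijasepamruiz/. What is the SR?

Rule 1 (intervocalic spirantization): /p/ is a stop between vowels /u/ and /i/, so it spirantizes to the fricative [f]. /p/ is a stop between vowels /e/ and /a/, so it spirantizes to the fricative [f]. /aupijasepamruiz/ → aufijasefamruiz.
Rule 2 (nasal place assimilation): /m/ precedes the alveolar consonant /r/, so it assimilates in place to [n]. /aufijasefamruiz/ → aufijasefanruiz.
Rule 3 (intervocalic voicing): no segment meets the environment; /aufijasefanruiz/ is unchanged.
Rule 4 (final a-epenthesis): the form ends in the consonant /z/, so [a] is inserted word-finally. /aufijasefanruiz/ → aufijasefanruiza.

aufijasefanruiza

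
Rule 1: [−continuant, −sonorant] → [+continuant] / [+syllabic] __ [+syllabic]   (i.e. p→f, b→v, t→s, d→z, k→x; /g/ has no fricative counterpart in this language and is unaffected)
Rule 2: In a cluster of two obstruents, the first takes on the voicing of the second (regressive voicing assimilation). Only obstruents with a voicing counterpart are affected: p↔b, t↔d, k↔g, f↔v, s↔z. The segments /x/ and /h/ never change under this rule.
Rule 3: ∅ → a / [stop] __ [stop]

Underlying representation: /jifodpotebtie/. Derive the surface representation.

Rule 1 (intervocalic spirantization): /t/ is a stop between vowels /o/ and /e/, so it spirantizes to the fricative [s]. /jifodpotebtie/ → jifodposebtie.
Rule 2 (regressive voicing assimilation): /d/ precedes the voiceless obstruent /p/, so it devoices to [t] by assimilation. /b/ precedes the voiceless obstruent /t/, so it devoices to [p] by assimilation. /jifodposebtie/ → jifotposeptie.
Rule 3 (stop-cluster a-epenthesis): /t/ and /p/ form a stop–stop cluster, so [a] is inserted between them. /p/ and /t/ form a stop–stop cluster, so [a] is inserted between them. /jifotposeptie/ → jifotaposepatie.

jifotaposepatie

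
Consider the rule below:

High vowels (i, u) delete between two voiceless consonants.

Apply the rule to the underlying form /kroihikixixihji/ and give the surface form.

kroihkxxhji

/i/ is a high vowel flanked by voiceless consonants /h/ and /k/, so it deletes.
/i/ is a high vowel flanked by voiceless consonants /k/ and /x/, so it deletes.
/i/ is a high vowel flanked by voiceless consonants /x/ and /x/, so it deletes.
/i/ is a high vowel flanked by voiceless consonants /x/ and /h/, so it deletes.
The other instances of /i/ do not occur in the required environment and remain unchanged.
Surface form: [kroihkxxhji].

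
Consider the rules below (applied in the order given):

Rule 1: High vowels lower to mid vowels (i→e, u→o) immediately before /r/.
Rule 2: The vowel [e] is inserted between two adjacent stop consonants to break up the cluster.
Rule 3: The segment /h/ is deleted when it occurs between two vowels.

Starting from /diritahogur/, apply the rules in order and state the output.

Rule 1 (pre-rhotic lowering): /i/ is a high vowel immediately before /r/, so it lowers to [e]. /u/ is a high vowel immediately before /r/, so it lowers to [o]. /diritahogur/ → deritahogor.
Rule 2 (stop-cluster e-epenthesis): no segment meets the environment; /deritahogor/ is unchanged.
Rule 3 (intervocalic h-deletion): /h/ occurs between vowels /a/ and /o/, so it deletes. /deritahogor/ → deritaogor.

deritaogor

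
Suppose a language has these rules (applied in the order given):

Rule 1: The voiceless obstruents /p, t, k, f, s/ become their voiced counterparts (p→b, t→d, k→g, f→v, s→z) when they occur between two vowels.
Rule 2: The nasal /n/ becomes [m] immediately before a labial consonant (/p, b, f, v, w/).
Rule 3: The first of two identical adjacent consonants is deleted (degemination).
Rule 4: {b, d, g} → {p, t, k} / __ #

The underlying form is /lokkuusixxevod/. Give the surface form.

Rule 1 (intervocalic voicing): /s/ is a voiceless obstruent between vowels /u/ and /i/, so it voices to [z]. /lokkuusixxevod/ → lokkuuzixxevod.
Rule 2 (nasal place assimilation): no segment meets the environment; /lokkuuzixxevod/ is unchanged.
Rule 3 (degemination): /kk/ is a geminate; the first /k/ deletes. /xx/ is a geminate; the first /x/ deletes. /lokkuuzixxevod/ → lokuuzixevod.
Rule 4 (final devoicing): /d/ is a voiced stop in word-final position, so it devoices to [t]. /lokuuzixevod/ → lokuuzixevot.

lokuuzixevot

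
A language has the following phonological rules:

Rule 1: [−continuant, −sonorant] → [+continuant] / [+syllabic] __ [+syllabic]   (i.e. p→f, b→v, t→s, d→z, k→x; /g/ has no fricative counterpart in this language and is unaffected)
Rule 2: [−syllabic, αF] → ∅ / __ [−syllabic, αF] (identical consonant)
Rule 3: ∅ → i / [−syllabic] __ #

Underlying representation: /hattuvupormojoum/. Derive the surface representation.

Rule 1 (intervocalic spirantization): /p/ is a stop between vowels /u/ and /o/, so it spirantizes to the fricative [f]. /hattuvupormojoum/ → hattuvuformojoum.
Rule 2 (degemination): /tt/ is a geminate; the first /t/ deletes. /hattuvuformojoum/ → hatuvuformojoum.
Rule 3 (final i-epenthesis): the form ends in the consonant /m/, so [i] is inserted word-finally. /hatuvuformojoum/ → hatuvuformojoumi.

hatuvuformojoumi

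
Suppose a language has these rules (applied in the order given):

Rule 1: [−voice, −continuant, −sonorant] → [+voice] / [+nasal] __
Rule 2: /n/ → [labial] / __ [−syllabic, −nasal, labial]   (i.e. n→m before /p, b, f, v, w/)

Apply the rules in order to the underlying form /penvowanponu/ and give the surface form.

pemvowambonu

Rule 1 (post-nasal voicing): /p/ is a voiceless stop immediately after the nasal /n/, so it voices to [b]. /penvowanponu/ → penvowanbonu.
Rule 2 (nasal place assimilation): /n/ precedes the labial consonant /v/, so it assimilates in place to [m]. /n/ precedes the labial consonant /b/, so it assimilates in place to [m]. /penvowanbonu/ → pemvowambonu.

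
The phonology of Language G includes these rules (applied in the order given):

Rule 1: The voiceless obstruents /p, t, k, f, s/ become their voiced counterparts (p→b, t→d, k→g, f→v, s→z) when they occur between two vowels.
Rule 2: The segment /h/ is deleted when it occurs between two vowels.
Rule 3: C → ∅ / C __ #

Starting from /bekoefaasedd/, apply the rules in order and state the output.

Rule 1 (intervocalic voicing): /k/ is a voiceless obstruent between vowels /e/ and /o/, so it voices to [g]. /f/ is a voiceless obstruent between vowels /e/ and /a/, so it voices to [v]. /s/ is a voiceless obstruent between vowels /a/ and /e/, so it voices to [z]. /bekoefaasedd/ → begoevaazedd.
Rule 2 (intervocalic h-deletion): no segment meets the environment; /begoevaazedd/ is unchanged.
Rule 3 (final cluster simplification): /d/ is the second consonant of a word-final cluster /dd/, so it deletes. /begoevaazedd/ → begoevaazed.

begoevaazed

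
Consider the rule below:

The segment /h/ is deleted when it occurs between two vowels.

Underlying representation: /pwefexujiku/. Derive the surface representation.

pwefexujiku

No segment of /pwefexujiku/ meets the structural description of the rule, so the form surfaces unchanged.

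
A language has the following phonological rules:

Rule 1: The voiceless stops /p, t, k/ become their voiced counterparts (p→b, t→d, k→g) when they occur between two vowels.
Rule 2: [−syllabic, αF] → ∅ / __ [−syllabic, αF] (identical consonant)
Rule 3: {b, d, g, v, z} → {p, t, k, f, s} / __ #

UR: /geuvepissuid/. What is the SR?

Rule 1 (intervocalic voicing): /p/ is a voiceless stop between vowels /e/ and /i/, so it voices to [b]. /geuvepissuid/ → geuvebissuid.
Rule 2 (degemination): /ss/ is a geminate; the first /s/ deletes. /geuvebissuid/ → geuvebisuid.
Rule 3 (final devoicing): /d/ is a voiced obstruent in word-final position, so it devoices to [t]. /geuvebisuid/ → geuvebisuit.

geuvebisuit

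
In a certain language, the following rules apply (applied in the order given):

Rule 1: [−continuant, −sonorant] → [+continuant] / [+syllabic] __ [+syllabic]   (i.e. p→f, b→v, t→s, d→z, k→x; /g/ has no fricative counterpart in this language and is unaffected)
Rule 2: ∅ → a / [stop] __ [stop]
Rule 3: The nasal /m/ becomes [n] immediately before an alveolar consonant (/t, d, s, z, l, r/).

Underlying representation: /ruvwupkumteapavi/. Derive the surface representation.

Rule 1 (intervocalic spirantization): /p/ is a stop between vowels /a/ and /a/, so it spirantizes to the fricative [f]. /ruvwupkumteapavi/ → ruvwupkumteafavi.
Rule 2 (stop-cluster a-epenthesis): /p/ and /k/ form a stop–stop cluster, so [a] is inserted between them. /ruvwupkumteafavi/ → ruvwupakumteafavi.
Rule 3 (nasal place assimilation): /m/ precedes the alveolar consonant /t/, so it assimilates in place to [n]. /ruvwupakumteafavi/ → ruvwupakunteafavi.

ruvwupakunteafavi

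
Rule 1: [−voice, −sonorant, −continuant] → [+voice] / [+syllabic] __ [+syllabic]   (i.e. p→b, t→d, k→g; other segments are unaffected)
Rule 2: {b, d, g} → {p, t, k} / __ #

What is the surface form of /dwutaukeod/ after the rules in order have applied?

dwudaugeot

Rule 1 (intervocalic voicing): /t/ is a voiceless stop between vowels /u/ and /a/, so it voices to [d]. /k/ is a voiceless stop between vowels /u/ and /e/, so it voices to [g]. /dwutaukeod/ → dwudaugeod.
Rule 2 (final devoicing): /d/ is a voiced stop in word-final position, so it devoices to [t]. /dwudaugeod/ → dwudaugeot.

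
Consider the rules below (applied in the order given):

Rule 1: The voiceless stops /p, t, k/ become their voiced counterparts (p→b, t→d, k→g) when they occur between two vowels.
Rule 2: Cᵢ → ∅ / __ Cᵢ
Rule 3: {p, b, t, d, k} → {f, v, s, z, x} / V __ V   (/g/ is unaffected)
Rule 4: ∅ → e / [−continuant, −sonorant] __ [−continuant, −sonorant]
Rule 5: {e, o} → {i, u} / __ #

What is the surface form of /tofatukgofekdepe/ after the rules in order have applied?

Rule 1 (intervocalic voicing): /t/ is a voiceless stop between vowels /a/ and /u/, so it voices to [d]. /p/ is a voiceless stop between vowels /e/ and /e/, so it voices to [b]. /tofatukgofekdepe/ → tofadukgofekdebe.
Rule 2 (degemination): no segment meets the environment; /tofadukgofekdebe/ is unchanged.
Rule 3 (intervocalic spirantization): /d/ is a stop between vowels /a/ and /u/, so it spirantizes to the fricative [z]. /b/ is a stop between vowels /e/ and /e/, so it spirantizes to the fricative [v]. /tofadukgofekdebe/ → tofazukgofekdeve.
Rule 4 (stop-cluster e-epenthesis): /k/ and /g/ form a stop–stop cluster, so [e] is inserted between them. /k/ and /d/ form a stop–stop cluster, so [e] is inserted between them. /tofazukgofekdeve/ → tofazukegofekedeve.
Rule 5 (final vowel raising): /e/ is a mid vowel in word-final position, so it raises to [i]. /tofazukegofekedeve/ → tofazukegofekedevi.

tofazukegofekedevi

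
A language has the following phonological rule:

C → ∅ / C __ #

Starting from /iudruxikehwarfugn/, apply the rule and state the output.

iudruxikehwarfug

/n/ is the second consonant of a word-final cluster /gn/, so it deletes.
Surface form: [iudruxikehwarfug].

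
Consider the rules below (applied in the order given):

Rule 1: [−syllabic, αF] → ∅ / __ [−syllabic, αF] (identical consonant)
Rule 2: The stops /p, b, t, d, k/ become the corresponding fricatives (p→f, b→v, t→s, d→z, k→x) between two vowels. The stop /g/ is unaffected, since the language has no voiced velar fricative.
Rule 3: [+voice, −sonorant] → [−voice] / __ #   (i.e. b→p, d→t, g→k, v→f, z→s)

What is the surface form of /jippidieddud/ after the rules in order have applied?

Rule 1 (degemination): /pp/ is a geminate; the first /p/ deletes. /dd/ is a geminate; the first /d/ deletes. /jippidieddud/ → jipidiedud.
Rule 2 (intervocalic spirantization): /p/ is a stop between vowels /i/ and /i/, so it spirantizes to the fricative [f]. /d/ is a stop between vowels /i/ and /i/, so it spirantizes to the fricative [z]. /d/ is a stop between vowels /e/ and /u/, so it spirantizes to the fricative [z]. /jipidiedud/ → jifiziezud.
Rule 3 (final devoicing): /d/ is a voiced obstruent in word-final position, so it devoices to [t]. /jifiziezud/ → jifiziezut.

jifiziezut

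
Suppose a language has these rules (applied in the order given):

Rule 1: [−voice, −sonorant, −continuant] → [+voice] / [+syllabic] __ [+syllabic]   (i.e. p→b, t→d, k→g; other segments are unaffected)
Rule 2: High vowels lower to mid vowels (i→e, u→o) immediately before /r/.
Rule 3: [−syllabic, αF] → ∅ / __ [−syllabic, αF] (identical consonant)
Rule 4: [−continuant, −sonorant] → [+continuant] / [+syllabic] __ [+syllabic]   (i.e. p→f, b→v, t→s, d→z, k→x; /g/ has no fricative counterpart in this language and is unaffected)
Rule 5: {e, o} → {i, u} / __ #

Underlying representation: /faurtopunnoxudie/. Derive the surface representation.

Rule 1 (intervocalic voicing): /p/ is a voiceless stop between vowels /o/ and /u/, so it voices to [b]. /faurtopunnoxudie/ → faurtobunnoxudie.
Rule 2 (pre-rhotic lowering): /u/ is a high vowel immediately before /r/, so it lowers to [o]. /faurtobunnoxudie/ → faortobunnoxudie.
Rule 3 (degemination): /nn/ is a geminate; the first /n/ deletes. /faortobunnoxudie/ → faortobunoxudie.
Rule 4 (intervocalic spirantization): /b/ is a stop between vowels /o/ and /u/, so it spirantizes to the fricative [v]. /d/ is a stop between vowels /u/ and /i/, so it spirantizes to the fricative [z]. /faortobunoxudie/ → faortovunoxuzie.
Rule 5 (final vowel raising): /e/ is a mid vowel in word-final position, so it raises to [i]. /faortovunoxuzie/ → faortovunoxuzii.

faortovunoxuzii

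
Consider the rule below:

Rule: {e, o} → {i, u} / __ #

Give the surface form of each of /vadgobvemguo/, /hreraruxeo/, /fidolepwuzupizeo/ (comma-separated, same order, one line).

vadgobvemguu, hreraruxeu, fidolepwuzupizeu

/vadgobvemguo/: /o/ is a mid vowel in word-final position, so it raises to [u]. → [vadgobvemguu].
/hreraruxeo/: /o/ is a mid vowel in word-final position, so it raises to [u]. → [hreraruxeu].
/fidolepwuzupizeo/: /o/ is a mid vowel in word-final position, so it raises to [u]. → [fidolepwuzupizeu].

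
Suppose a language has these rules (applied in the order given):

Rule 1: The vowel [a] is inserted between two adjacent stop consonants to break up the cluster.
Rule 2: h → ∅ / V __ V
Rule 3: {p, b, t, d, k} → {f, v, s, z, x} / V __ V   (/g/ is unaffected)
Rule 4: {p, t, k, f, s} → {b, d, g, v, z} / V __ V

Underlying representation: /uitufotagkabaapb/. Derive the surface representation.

Rule 1 (stop-cluster a-epenthesis): /g/ and /k/ form a stop–stop cluster, so [a] is inserted between them. /p/ and /b/ form a stop–stop cluster, so [a] is inserted between them. /uitufotagkabaapb/ → uitufotagakabaapab.
Rule 2 (intervocalic h-deletion): no segment meets the environment; /uitufotagakabaapab/ is unchanged.
Rule 3 (intervocalic spirantization): /t/ is a stop between vowels /i/ and /u/, so it spirantizes to the fricative [s]. /t/ is a stop between vowels /o/ and /a/, so it spirantizes to the fricative [s]. /k/ is a stop between vowels /a/ and /a/, so it spirantizes to the fricative [x]. /b/ is a stop between vowels /a/ and /a/, so it spirantizes to the fricative [v]. /p/ is a stop between vowels /a/ and /a/, so it spirantizes to the fricative [f]. /uitufotagakabaapab/ → uisufosagaxavaafab.
Rule 4 (intervocalic voicing): /s/ is a voiceless obstruent between vowels /i/ and /u/, so it voices to [z]. /f/ is a voiceless obstruent between vowels /u/ and /o/, so it voices to [v]. /s/ is a voiceless obstruent between vowels /o/ and /a/, so it voices to [z]. /f/ is a voiceless obstruent between vowels /a/ and /a/, so it voices to [v]. /uisufosagaxavaafab/ → uizuvozagaxavaavab.

uizuvozagaxavaavab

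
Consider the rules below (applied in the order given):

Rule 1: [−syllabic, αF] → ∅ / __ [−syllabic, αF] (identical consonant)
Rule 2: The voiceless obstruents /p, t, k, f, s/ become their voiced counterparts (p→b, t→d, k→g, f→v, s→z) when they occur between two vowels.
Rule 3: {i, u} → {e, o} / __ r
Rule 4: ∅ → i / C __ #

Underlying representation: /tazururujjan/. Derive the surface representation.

Rule 1 (degemination): /jj/ is a geminate; the first /j/ deletes. /tazururujjan/ → tazururujan.
Rule 2 (intervocalic voicing): no segment meets the environment; /tazururujan/ is unchanged.
Rule 3 (pre-rhotic lowering): /u/ is a high vowel immediately before /r/, so it lowers to [o]. /u/ is a high vowel immediately before /r/, so it lowers to [o]. /tazururujan/ → tazororujan.
Rule 4 (final i-epenthesis): the form ends in the consonant /n/, so [i] is inserted word-finally. /tazororujan/ → tazororujani.

tazororujani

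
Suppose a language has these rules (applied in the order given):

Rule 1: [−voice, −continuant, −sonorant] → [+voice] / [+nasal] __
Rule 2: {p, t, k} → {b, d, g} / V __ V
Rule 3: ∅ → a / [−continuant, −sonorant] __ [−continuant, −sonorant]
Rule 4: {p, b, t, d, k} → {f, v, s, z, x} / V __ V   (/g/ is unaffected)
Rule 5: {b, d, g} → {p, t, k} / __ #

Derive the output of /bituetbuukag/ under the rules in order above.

Rule 1 (post-nasal voicing): no segment meets the environment; /bituetbuukag/ is unchanged.
Rule 2 (intervocalic voicing): /t/ is a voiceless stop between vowels /i/ and /u/, so it voices to [d]. /k/ is a voiceless stop between vowels /u/ and /a/, so it voices to [g]. /bituetbuukag/ → biduetbuugag.
Rule 3 (stop-cluster a-epenthesis): /t/ and /b/ form a stop–stop cluster, so [a] is inserted between them. /biduetbuugag/ → biduetabuugag.
Rule 4 (intervocalic spirantization): /d/ is a stop between vowels /i/ and /u/, so it spirantizes to the fricative [z]. /t/ is a stop between vowels /e/ and /a/, so it spirantizes to the fricative [s]. /b/ is a stop between vowels /a/ and /u/, so it spirantizes to the fricative [v]. /biduetabuugag/ → bizuesavuugag.
Rule 5 (final devoicing): /g/ is a voiced stop in word-final position, so it devoices to [k]. /bizuesavuugag/ → bizuesavuugak.

bizuesavuugak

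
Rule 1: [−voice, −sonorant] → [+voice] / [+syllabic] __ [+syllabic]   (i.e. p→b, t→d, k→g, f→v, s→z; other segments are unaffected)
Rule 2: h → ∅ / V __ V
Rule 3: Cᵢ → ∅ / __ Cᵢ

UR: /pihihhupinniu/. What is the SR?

piihubiniu

Rule 1 (intervocalic voicing): /p/ is a voiceless obstruent between vowels /u/ and /i/, so it voices to [b]. /pihihhupinniu/ → pihihhubinniu.
Rule 2 (intervocalic h-deletion): /h/ occurs between vowels /i/ and /i/, so it deletes. /pihihhubinniu/ → piihhubinniu.
Rule 3 (degemination): /hh/ is a geminate; the first /h/ deletes. /nn/ is a geminate; the first /n/ deletes. /piihhubinniu/ → piihubiniu.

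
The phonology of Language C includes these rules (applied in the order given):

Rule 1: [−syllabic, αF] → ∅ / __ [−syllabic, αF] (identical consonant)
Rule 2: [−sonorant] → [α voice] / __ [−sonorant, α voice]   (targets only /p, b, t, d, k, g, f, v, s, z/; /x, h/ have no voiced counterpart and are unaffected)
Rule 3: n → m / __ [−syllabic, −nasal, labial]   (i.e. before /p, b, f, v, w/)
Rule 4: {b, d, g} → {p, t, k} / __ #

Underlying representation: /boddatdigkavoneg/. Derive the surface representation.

Rule 1 (degemination): /dd/ is a geminate; the first /d/ deletes. /boddatdigkavoneg/ → bodatdigkavoneg.
Rule 2 (regressive voicing assimilation): /t/ precedes the voiced obstruent /d/, so it voices to [d] by assimilation. /g/ precedes the voiceless obstruent /k/, so it devoices to [k] by assimilation. /bodatdigkavoneg/ → bodaddikkavoneg.
Rule 3 (nasal place assimilation): no segment meets the environment; /bodaddikkavoneg/ is unchanged.
Rule 4 (final devoicing): /g/ is a voiced stop in word-final position, so it devoices to [k]. /bodaddikkavoneg/ → bodaddikkavonek.

bodaddikkavonek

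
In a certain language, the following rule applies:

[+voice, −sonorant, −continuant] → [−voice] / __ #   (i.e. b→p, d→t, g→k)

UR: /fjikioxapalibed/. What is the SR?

/d/ is a voiced stop in word-final position, so it devoices to [t].
The other instance of /b/ does not occur in the required environment and remains unchanged.
Surface form: [fjikioxapalibet].

fjikioxapalibet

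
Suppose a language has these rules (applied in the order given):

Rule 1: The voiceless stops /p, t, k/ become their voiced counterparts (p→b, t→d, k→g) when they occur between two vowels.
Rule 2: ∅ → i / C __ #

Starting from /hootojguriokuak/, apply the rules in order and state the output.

hoodojgurioguaki

Rule 1 (intervocalic voicing): /t/ is a voiceless stop between vowels /o/ and /o/, so it voices to [d]. /k/ is a voiceless stop between vowels /o/ and /u/, so it voices to [g]. /hootojguriokuak/ → hoodojgurioguak.
Rule 2 (final i-epenthesis): the form ends in the consonant /k/, so [i] is inserted word-finally. /hoodojgurioguak/ → hoodojgurioguaki.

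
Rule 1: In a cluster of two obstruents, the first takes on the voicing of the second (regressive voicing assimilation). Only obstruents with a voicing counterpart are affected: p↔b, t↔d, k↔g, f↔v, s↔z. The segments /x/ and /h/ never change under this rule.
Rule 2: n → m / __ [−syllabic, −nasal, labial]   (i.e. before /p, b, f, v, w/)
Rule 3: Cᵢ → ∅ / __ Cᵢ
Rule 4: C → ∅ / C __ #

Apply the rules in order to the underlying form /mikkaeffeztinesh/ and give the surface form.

Rule 1 (regressive voicing assimilation): /z/ precedes the voiceless obstruent /t/, so it devoices to [s] by assimilation. /mikkaeffeztinesh/ → mikkaeffestinesh.
Rule 2 (nasal place assimilation): no segment meets the environment; /mikkaeffestinesh/ is unchanged.
Rule 3 (degemination): /kk/ is a geminate; the first /k/ deletes. /ff/ is a geminate; the first /f/ deletes. /mikkaeffestinesh/ → mikaefestinesh.
Rule 4 (final cluster simplification): /h/ is the second consonant of a word-final cluster /sh/, so it deletes. /mikaefestinesh/ → mikaefestines.

mikaefestines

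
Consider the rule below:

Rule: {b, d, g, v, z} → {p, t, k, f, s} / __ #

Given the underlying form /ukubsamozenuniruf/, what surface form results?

No segment of /ukubsamozenuniruf/ meets the structural description of the rule, so the form surfaces unchanged.

ukubsamozenuniruf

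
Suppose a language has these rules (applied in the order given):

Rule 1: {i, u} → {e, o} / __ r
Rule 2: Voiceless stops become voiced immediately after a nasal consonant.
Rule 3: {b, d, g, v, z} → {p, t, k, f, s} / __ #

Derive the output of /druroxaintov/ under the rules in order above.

Rule 1 (pre-rhotic lowering): /u/ is a high vowel immediately before /r/, so it lowers to [o]. /druroxaintov/ → droroxaintov.
Rule 2 (post-nasal voicing): /t/ is a voiceless stop immediately after the nasal /n/, so it voices to [d]. /droroxaintov/ → droroxaindov.
Rule 3 (final devoicing): /v/ is a voiced obstruent in word-final position, so it devoices to [f]. /droroxaindov/ → droroxaindof.

droroxaindof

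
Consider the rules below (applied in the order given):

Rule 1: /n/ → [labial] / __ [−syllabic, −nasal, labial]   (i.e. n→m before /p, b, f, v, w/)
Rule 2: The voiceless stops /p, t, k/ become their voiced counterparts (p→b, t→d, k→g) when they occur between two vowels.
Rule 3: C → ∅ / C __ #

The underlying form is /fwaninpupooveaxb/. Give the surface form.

fwanimpubooveax

Rule 1 (nasal place assimilation): /n/ precedes the labial consonant /p/, so it assimilates in place to [m]. /fwaninpupooveaxb/ → fwanimpupooveaxb.
Rule 2 (intervocalic voicing): /p/ is a voiceless stop between vowels /u/ and /o/, so it voices to [b]. /fwanimpupooveaxb/ → fwanimpubooveaxb.
Rule 3 (final cluster simplification): /b/ is the second consonant of a word-final cluster /xb/, so it deletes. /fwanimpubooveaxb/ → fwanimpubooveax.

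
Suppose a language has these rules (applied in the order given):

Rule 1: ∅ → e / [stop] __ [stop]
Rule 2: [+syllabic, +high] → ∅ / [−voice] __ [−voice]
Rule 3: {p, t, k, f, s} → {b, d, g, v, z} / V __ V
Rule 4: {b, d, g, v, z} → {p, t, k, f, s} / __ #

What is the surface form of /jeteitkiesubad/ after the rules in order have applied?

jedeidegiezubat

Rule 1 (stop-cluster e-epenthesis): /t/ and /k/ form a stop–stop cluster, so [e] is inserted between them. /jeteitkiesubad/ → jeteitekiesubad.
Rule 2 (high vowel syncope): no segment meets the environment; /jeteitekiesubad/ is unchanged.
Rule 3 (intervocalic voicing): /t/ is a voiceless obstruent between vowels /e/ and /e/, so it voices to [d]. /t/ is a voiceless obstruent between vowels /i/ and /e/, so it voices to [d]. /k/ is a voiceless obstruent between vowels /e/ and /i/, so it voices to [g]. /s/ is a voiceless obstruent between vowels /e/ and /u/, so it voices to [z]. /jeteitekiesubad/ → jedeidegiezubad.
Rule 4 (final devoicing): /d/ is a voiced obstruent in word-final position, so it devoices to [t]. /jedeidegiezubad/ → jedeidegiezubat.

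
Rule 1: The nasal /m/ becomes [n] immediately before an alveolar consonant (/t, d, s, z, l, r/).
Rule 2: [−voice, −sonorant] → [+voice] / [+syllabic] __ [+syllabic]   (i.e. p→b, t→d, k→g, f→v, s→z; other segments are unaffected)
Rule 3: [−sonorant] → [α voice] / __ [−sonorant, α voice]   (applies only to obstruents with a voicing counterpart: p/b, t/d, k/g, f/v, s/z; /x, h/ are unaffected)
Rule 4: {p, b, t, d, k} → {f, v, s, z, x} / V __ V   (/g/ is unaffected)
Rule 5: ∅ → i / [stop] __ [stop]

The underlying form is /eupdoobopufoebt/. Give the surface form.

Rule 1 (nasal place assimilation): no segment meets the environment; /eupdoobopufoebt/ is unchanged.
Rule 2 (intervocalic voicing): /p/ is a voiceless obstruent between vowels /o/ and /u/, so it voices to [b]. /f/ is a voiceless obstruent between vowels /u/ and /o/, so it voices to [v]. /eupdoobopufoebt/ → eupdoobobuvoebt.
Rule 3 (regressive voicing assimilation): /p/ precedes the voiced obstruent /d/, so it voices to [b] by assimilation. /b/ precedes the voiceless obstruent /t/, so it devoices to [p] by assimilation. /eupdoobobuvoebt/ → eubdoobobuvoept.
Rule 4 (intervocalic spirantization): /b/ is a stop between vowels /o/ and /o/, so it spirantizes to the fricative [v]. /b/ is a stop between vowels /o/ and /u/, so it spirantizes to the fricative [v]. /eubdoobobuvoept/ → eubdoovovuvoept.
Rule 5 (stop-cluster i-epenthesis): /b/ and /d/ form a stop–stop cluster, so [i] is inserted between them. /p/ and /t/ form a stop–stop cluster, so [i] is inserted between them. /eubdoovovuvoept/ → eubidoovovuvoepit.

eubidoovovuvoepit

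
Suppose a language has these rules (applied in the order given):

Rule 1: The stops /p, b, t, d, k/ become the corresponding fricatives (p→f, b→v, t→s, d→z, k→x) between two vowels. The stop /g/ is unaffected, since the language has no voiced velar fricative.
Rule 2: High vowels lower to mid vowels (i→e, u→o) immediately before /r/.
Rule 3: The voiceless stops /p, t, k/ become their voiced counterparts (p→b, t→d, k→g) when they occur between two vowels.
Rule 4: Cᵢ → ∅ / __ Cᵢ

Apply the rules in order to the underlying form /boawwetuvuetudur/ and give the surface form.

boawesuvuesuzor

Rule 1 (intervocalic spirantization): /t/ is a stop between vowels /e/ and /u/, so it spirantizes to the fricative [s]. /t/ is a stop between vowels /e/ and /u/, so it spirantizes to the fricative [s]. /d/ is a stop between vowels /u/ and /u/, so it spirantizes to the fricative [z]. /boawwetuvuetudur/ → boawwesuvuesuzur.
Rule 2 (pre-rhotic lowering): /u/ is a high vowel immediately before /r/, so it lowers to [o]. /boawwesuvuesuzur/ → boawwesuvuesuzor.
Rule 3 (intervocalic voicing): no segment meets the environment; /boawwesuvuesuzor/ is unchanged.
Rule 4 (degemination): /ww/ is a geminate; the first /w/ deletes. /boawwesuvuesuzor/ → boawesuvuesuzor.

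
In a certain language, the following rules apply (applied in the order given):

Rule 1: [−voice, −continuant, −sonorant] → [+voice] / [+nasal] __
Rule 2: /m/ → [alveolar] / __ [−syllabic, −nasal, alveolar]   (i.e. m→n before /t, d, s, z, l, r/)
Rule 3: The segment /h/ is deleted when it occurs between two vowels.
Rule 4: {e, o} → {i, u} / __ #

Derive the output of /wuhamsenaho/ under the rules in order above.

wuansenau

Rule 1 (post-nasal voicing): no segment meets the environment; /wuhamsenaho/ is unchanged.
Rule 2 (nasal place assimilation): /m/ precedes the alveolar consonant /s/, so it assimilates in place to [n]. /wuhamsenaho/ → wuhansenaho.
Rule 3 (intervocalic h-deletion): /h/ occurs between vowels /u/ and /a/, so it deletes. /h/ occurs between vowels /a/ and /o/, so it deletes. /wuhansenaho/ → wuansenao.
Rule 4 (final vowel raising): /o/ is a mid vowel in word-final position, so it raises to [u]. /wuansenao/ → wuansenau.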